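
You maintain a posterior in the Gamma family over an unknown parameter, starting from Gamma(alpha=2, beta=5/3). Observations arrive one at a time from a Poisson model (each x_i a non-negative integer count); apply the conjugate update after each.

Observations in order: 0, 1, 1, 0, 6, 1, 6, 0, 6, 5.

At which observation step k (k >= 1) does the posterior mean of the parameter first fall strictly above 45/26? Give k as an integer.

k = 7

obs 1: x=0 → posterior Gamma(2, 8/3)
obs 2: x=1 → posterior Gamma(3, 11/3)
obs 3: x=1 → posterior Gamma(4, 14/3)
obs 4: x=0 → posterior Gamma(4, 17/3)
obs 5: x=6 → posterior Gamma(10, 20/3)
obs 6: x=1 → posterior Gamma(11, 23/3)
obs 7: x=6 → posterior Gamma(17, 26/3)
obs 8: x=0 → posterior Gamma(17, 29/3)
obs 9: x=6 → posterior Gamma(23, 32/3)
obs 10: x=5 → posterior Gamma(28, 35/3)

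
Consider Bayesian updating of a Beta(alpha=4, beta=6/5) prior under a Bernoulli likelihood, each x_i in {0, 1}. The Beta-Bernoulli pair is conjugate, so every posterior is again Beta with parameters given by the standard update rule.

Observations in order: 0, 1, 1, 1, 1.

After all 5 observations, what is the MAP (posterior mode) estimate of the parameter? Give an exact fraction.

obs 1: x=0 → posterior Beta(4, 11/5)
obs 2: x=1 → posterior Beta(5, 11/5)
obs 3: x=1 → posterior Beta(6, 11/5)
obs 4: x=1 → posterior Beta(7, 11/5)
obs 5: x=1 → posterior Beta(8, 11/5)

35/41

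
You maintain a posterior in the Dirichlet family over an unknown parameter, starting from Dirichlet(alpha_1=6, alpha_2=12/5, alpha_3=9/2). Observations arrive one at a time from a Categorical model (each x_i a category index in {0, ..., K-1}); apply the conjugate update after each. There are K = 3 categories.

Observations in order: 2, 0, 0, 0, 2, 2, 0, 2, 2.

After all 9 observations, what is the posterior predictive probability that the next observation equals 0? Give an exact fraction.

obs 1: x=2 → posterior Dirichlet(6, 12/5, 11/2)
obs 2: x=0 → posterior Dirichlet(7, 12/5, 11/2)
obs 3: x=0 → posterior Dirichlet(8, 12/5, 11/2)
obs 4: x=0 → posterior Dirichlet(9, 12/5, 11/2)
obs 5: x=2 → posterior Dirichlet(9, 12/5, 13/2)
obs 6: x=2 → posterior Dirichlet(9, 12/5, 15/2)
obs 7: x=0 → posterior Dirichlet(10, 12/5, 15/2)
obs 8: x=2 → posterior Dirichlet(10, 12/5, 17/2)
obs 9: x=2 → posterior Dirichlet(10, 12/5, 19/2)

100/219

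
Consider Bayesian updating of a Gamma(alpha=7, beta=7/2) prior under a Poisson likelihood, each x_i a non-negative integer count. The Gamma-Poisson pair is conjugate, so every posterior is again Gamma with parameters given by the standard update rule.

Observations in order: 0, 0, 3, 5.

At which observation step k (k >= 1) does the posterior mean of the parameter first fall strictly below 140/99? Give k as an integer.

obs 1: x=0 → posterior Gamma(7, 9/2)
obs 2: x=0 → posterior Gamma(7, 11/2)
obs 3: x=3 → posterior Gamma(10, 13/2)
obs 4: x=5 → posterior Gamma(15, 15/2)

k = 2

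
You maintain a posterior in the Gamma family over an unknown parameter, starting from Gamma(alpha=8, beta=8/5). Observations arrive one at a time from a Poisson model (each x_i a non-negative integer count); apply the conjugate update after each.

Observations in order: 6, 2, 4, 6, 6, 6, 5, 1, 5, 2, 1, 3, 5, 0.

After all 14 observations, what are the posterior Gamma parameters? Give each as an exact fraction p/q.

alpha=60, beta=78/5

obs 1: x=6 → posterior Gamma(14, 13/5)
obs 2: x=2 → posterior Gamma(16, 18/5)
obs 3: x=4 → posterior Gamma(20, 23/5)
obs 4: x=6 → posterior Gamma(26, 28/5)
obs 5: x=6 → posterior Gamma(32, 33/5)
obs 6: x=6 → posterior Gamma(38, 38/5)
obs 7: x=5 → posterior Gamma(43, 43/5)
obs 8: x=1 → posterior Gamma(44, 48/5)
obs 9: x=5 → posterior Gamma(49, 53/5)
obs 10: x=2 → posterior Gamma(51, 58/5)
obs 11: x=1 → posterior Gamma(52, 63/5)
obs 12: x=3 → posterior Gamma(55, 68/5)
obs 13: x=5 → posterior Gamma(60, 73/5)
obs 14: x=0 → posterior Gamma(60, 78/5)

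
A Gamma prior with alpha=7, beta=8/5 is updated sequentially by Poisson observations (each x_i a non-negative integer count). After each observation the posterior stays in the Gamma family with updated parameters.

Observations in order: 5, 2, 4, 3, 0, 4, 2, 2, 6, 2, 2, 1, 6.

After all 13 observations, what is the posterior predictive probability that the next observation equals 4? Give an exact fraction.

obs 1: x=5 → posterior Gamma(12, 13/5)
obs 2: x=2 → posterior Gamma(14, 18/5)
obs 3: x=4 → posterior Gamma(18, 23/5)
obs 4: x=3 → posterior Gamma(21, 28/5)
obs 5: x=0 → posterior Gamma(21, 33/5)
obs 6: x=4 → posterior Gamma(25, 38/5)
obs 7: x=2 → posterior Gamma(27, 43/5)
obs 8: x=2 → posterior Gamma(29, 48/5)
obs 9: x=6 → posterior Gamma(35, 53/5)
obs 10: x=2 → posterior Gamma(37, 58/5)
obs 11: x=2 → posterior Gamma(39, 63/5)
obs 12: x=1 → posterior Gamma(40, 68/5)
obs 13: x=6 → posterior Gamma(46, 73/5)

1709044444374788473877397766570827409495645130944087806086034474811999542004186891244957775625/10061671710915154663740910299078056943000642575403828946567315403724034890048433447379618758656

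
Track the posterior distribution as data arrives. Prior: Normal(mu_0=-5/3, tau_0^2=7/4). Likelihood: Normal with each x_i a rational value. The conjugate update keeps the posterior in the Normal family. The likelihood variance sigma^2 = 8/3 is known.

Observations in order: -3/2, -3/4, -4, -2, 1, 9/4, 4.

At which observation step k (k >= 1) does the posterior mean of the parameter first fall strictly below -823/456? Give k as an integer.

k = 3

obs 1: x=-3/2 → posterior Normal(-509/318, 56/53)
obs 2: x=-3/4 → posterior Normal(-1207/888, 28/37)
obs 3: x=-4 → posterior Normal(-443/228, 56/95)
obs 4: x=-2 → posterior Normal(-2719/1392, 14/29)
obs 5: x=1 → posterior Normal(-2467/1644, 56/137)
obs 6: x=9/4 → posterior Normal(-475/474, 28/79)
obs 7: x=4 → posterior Normal(-223/537, 56/179)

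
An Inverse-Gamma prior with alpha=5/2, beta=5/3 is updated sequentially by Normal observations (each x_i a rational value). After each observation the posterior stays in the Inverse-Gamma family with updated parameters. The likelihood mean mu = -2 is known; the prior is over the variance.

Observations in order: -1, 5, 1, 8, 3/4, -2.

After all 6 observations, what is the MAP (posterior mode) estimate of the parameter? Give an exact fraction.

obs 1: x=-1 → posterior Inverse-Gamma(3, 13/6)
obs 2: x=5 → posterior Inverse-Gamma(7/2, 80/3)
obs 3: x=1 → posterior Inverse-Gamma(4, 187/6)
obs 4: x=8 → posterior Inverse-Gamma(9/2, 487/6)
obs 5: x=3/4 → posterior Inverse-Gamma(5, 8155/96)
obs 6: x=-2 → posterior Inverse-Gamma(11/2, 8155/96)

8155/624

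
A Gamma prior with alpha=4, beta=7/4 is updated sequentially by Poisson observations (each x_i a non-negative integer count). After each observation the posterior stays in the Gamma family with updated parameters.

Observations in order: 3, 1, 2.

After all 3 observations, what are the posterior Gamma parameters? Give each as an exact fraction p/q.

obs 1: x=3 → posterior Gamma(7, 11/4)
obs 2: x=1 → posterior Gamma(8, 15/4)
obs 3: x=2 → posterior Gamma(10, 19/4)

alpha=10, beta=19/4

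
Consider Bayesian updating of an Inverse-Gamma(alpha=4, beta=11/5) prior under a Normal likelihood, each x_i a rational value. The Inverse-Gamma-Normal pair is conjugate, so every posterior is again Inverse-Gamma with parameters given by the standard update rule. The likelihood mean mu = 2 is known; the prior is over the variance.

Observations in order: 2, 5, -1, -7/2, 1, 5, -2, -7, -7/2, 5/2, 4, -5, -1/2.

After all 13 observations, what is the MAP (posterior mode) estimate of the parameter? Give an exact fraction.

obs 1: x=2 → posterior Inverse-Gamma(9/2, 11/5)
obs 2: x=5 → posterior Inverse-Gamma(5, 67/10)
obs 3: x=-1 → posterior Inverse-Gamma(11/2, 56/5)
obs 4: x=-7/2 → posterior Inverse-Gamma(6, 1053/40)
obs 5: x=1 → posterior Inverse-Gamma(13/2, 1073/40)
obs 6: x=5 → posterior Inverse-Gamma(7, 1253/40)
obs 7: x=-2 → posterior Inverse-Gamma(15/2, 1573/40)
obs 8: x=-7 → posterior Inverse-Gamma(8, 3193/40)
obs 9: x=-7/2 → posterior Inverse-Gamma(17/2, 1899/20)
obs 10: x=5/2 → posterior Inverse-Gamma(9, 3803/40)
obs 11: x=4 → posterior Inverse-Gamma(19/2, 3883/40)
obs 12: x=-5 → posterior Inverse-Gamma(10, 4863/40)
obs 13: x=-1/2 → posterior Inverse-Gamma(21/2, 1247/10)

1247/115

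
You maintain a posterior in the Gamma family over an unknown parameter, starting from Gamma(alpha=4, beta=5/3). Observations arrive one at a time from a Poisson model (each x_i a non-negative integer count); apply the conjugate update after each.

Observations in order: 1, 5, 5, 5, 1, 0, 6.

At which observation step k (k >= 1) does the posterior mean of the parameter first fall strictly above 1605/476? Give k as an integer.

k = 4

obs 1: x=1 → posterior Gamma(5, 8/3)
obs 2: x=5 → posterior Gamma(10, 11/3)
obs 3: x=5 → posterior Gamma(15, 14/3)
obs 4: x=5 → posterior Gamma(20, 17/3)
obs 5: x=1 → posterior Gamma(21, 20/3)
obs 6: x=0 → posterior Gamma(21, 23/3)
obs 7: x=6 → posterior Gamma(27, 26/3)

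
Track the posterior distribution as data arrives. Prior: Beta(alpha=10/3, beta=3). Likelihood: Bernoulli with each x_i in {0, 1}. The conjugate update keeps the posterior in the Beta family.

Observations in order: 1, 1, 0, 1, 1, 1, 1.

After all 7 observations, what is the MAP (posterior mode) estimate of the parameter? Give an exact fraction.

obs 1: x=1 → posterior Beta(13/3, 3)
obs 2: x=1 → posterior Beta(16/3, 3)
obs 3: x=0 → posterior Beta(16/3, 4)
obs 4: x=1 → posterior Beta(19/3, 4)
obs 5: x=1 → posterior Beta(22/3, 4)
obs 6: x=1 → posterior Beta(25/3, 4)
obs 7: x=1 → posterior Beta(28/3, 4)

25/34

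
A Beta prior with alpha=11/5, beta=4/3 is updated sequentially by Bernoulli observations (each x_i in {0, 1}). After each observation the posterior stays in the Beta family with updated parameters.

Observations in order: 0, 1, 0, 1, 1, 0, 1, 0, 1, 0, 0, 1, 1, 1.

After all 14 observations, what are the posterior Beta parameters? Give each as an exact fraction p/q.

alpha=51/5, beta=22/3

obs 1: x=0 → posterior Beta(11/5, 7/3)
obs 2: x=1 → posterior Beta(16/5, 7/3)
obs 3: x=0 → posterior Beta(16/5, 10/3)
obs 4: x=1 → posterior Beta(21/5, 10/3)
obs 5: x=1 → posterior Beta(26/5, 10/3)
obs 6: x=0 → posterior Beta(26/5, 13/3)
obs 7: x=1 → posterior Beta(31/5, 13/3)
obs 8: x=0 → posterior Beta(31/5, 16/3)
obs 9: x=1 → posterior Beta(36/5, 16/3)
obs 10: x=0 → posterior Beta(36/5, 19/3)
obs 11: x=0 → posterior Beta(36/5, 22/3)
obs 12: x=1 → posterior Beta(41/5, 22/3)
obs 13: x=1 → posterior Beta(46/5, 22/3)
obs 14: x=1 → posterior Beta(51/5, 22/3)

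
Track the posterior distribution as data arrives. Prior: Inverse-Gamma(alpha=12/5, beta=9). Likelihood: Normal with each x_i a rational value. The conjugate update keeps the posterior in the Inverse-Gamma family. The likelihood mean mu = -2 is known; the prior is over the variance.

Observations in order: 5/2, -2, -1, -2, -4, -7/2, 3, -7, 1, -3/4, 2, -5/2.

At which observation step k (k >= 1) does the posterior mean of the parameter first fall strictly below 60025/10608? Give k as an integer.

k = 5

obs 1: x=5/2 → posterior Inverse-Gamma(29/10, 153/8)
obs 2: x=-2 → posterior Inverse-Gamma(17/5, 153/8)
obs 3: x=-1 → posterior Inverse-Gamma(39/10, 157/8)
obs 4: x=-2 → posterior Inverse-Gamma(22/5, 157/8)
obs 5: x=-4 → posterior Inverse-Gamma(49/10, 173/8)
obs 6: x=-7/2 → posterior Inverse-Gamma(27/5, 91/4)
obs 7: x=3 → posterior Inverse-Gamma(59/10, 141/4)
obs 8: x=-7 → posterior Inverse-Gamma(32/5, 191/4)
obs 9: x=1 → posterior Inverse-Gamma(69/10, 209/4)
obs 10: x=-3/4 → posterior Inverse-Gamma(37/5, 1697/32)
obs 11: x=2 → posterior Inverse-Gamma(79/10, 1953/32)
obs 12: x=-5/2 → posterior Inverse-Gamma(42/5, 1957/32)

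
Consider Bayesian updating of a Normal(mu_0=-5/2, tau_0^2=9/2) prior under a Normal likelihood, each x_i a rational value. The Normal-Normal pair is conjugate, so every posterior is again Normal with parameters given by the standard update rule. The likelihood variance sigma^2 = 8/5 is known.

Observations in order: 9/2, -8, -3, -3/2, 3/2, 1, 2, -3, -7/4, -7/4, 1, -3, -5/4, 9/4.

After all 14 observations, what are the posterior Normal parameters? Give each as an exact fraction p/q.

mu_0=-535/646, tau_0^2=36/323

obs 1: x=9/2 → posterior Normal(325/122, 72/61)
obs 2: x=-8 → posterior Normal(-395/212, 36/53)
obs 3: x=-3 → posterior Normal(-665/302, 72/151)
obs 4: x=-3/2 → posterior Normal(-100/49, 18/49)
obs 5: x=3/2 → posterior Normal(-665/482, 72/241)
obs 6: x=1 → posterior Normal(-575/572, 36/143)
obs 7: x=2 → posterior Normal(-395/662, 72/331)
obs 8: x=-3 → posterior Normal(-665/752, 9/47)
obs 9: x=-7/4 → posterior Normal(-1645/1684, 72/421)
obs 10: x=-7/4 → posterior Normal(-245/233, 36/233)
obs 11: x=1 → posterior Normal(-445/511, 72/511)
obs 12: x=-3 → posterior Normal(-145/139, 18/139)
obs 13: x=-5/4 → posterior Normal(-2545/2404, 72/601)
obs 14: x=9/4 → posterior Normal(-535/646, 36/323)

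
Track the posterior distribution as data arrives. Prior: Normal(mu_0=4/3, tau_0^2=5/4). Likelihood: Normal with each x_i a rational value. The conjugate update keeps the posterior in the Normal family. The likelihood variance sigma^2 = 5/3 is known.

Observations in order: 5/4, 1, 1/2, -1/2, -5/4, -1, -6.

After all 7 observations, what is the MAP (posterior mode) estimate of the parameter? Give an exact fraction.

obs 1: x=5/4 → posterior Normal(109/84, 5/7)
obs 2: x=1 → posterior Normal(29/24, 1/2)
obs 3: x=1/2 → posterior Normal(163/156, 5/13)
obs 4: x=-1/2 → posterior Normal(145/192, 5/16)
obs 5: x=-5/4 → posterior Normal(25/57, 5/19)
obs 6: x=-1 → posterior Normal(8/33, 5/22)
obs 7: x=-6 → posterior Normal(-38/75, 1/5)

-38/75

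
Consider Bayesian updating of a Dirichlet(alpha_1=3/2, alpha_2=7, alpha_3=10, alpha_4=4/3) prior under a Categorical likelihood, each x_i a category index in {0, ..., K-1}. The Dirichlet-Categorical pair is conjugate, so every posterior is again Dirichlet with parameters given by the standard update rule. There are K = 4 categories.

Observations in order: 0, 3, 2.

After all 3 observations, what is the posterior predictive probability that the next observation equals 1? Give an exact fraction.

42/137

obs 1: x=0 → posterior Dirichlet(5/2, 7, 10, 4/3)
obs 2: x=3 → posterior Dirichlet(5/2, 7, 10, 7/3)
obs 3: x=2 → posterior Dirichlet(5/2, 7, 11, 7/3)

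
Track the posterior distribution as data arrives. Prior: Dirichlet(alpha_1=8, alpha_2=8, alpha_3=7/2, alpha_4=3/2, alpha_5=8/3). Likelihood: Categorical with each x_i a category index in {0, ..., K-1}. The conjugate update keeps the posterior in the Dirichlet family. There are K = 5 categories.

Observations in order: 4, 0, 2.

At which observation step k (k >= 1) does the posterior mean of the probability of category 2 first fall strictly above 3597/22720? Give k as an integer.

k = 3

obs 1: x=4 → posterior Dirichlet(8, 8, 7/2, 3/2, 11/3)
obs 2: x=0 → posterior Dirichlet(9, 8, 7/2, 3/2, 11/3)
obs 3: x=2 → posterior Dirichlet(9, 8, 9/2, 3/2, 11/3)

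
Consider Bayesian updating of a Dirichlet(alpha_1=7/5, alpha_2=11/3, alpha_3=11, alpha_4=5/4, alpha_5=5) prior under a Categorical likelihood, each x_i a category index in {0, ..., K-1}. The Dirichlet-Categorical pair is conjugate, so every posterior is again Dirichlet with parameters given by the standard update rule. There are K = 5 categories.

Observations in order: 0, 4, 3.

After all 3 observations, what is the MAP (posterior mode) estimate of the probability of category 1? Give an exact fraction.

160/1219

obs 1: x=0 → posterior Dirichlet(12/5, 11/3, 11, 5/4, 5)
obs 2: x=4 → posterior Dirichlet(12/5, 11/3, 11, 5/4, 6)
obs 3: x=3 → posterior Dirichlet(12/5, 11/3, 11, 9/4, 6)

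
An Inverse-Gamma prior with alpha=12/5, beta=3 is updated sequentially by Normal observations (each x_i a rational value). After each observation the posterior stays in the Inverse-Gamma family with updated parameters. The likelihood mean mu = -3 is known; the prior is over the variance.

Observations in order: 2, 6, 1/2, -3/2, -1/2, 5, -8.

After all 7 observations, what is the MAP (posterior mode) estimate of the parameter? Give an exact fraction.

obs 1: x=2 → posterior Inverse-Gamma(29/10, 31/2)
obs 2: x=6 → posterior Inverse-Gamma(17/5, 56)
obs 3: x=1/2 → posterior Inverse-Gamma(39/10, 497/8)
obs 4: x=-3/2 → posterior Inverse-Gamma(22/5, 253/4)
obs 5: x=-1/2 → posterior Inverse-Gamma(49/10, 531/8)
obs 6: x=5 → posterior Inverse-Gamma(27/5, 787/8)
obs 7: x=-8 → posterior Inverse-Gamma(59/10, 887/8)

4435/276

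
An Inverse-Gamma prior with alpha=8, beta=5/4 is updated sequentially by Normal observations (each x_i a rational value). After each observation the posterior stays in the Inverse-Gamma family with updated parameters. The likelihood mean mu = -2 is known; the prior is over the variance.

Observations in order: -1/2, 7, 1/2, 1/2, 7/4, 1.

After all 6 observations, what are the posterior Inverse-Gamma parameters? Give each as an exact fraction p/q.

alpha=11, beta=1941/32

obs 1: x=-1/2 → posterior Inverse-Gamma(17/2, 19/8)
obs 2: x=7 → posterior Inverse-Gamma(9, 343/8)
obs 3: x=1/2 → posterior Inverse-Gamma(19/2, 46)
obs 4: x=1/2 → posterior Inverse-Gamma(10, 393/8)
obs 5: x=7/4 → posterior Inverse-Gamma(21/2, 1797/32)
obs 6: x=1 → posterior Inverse-Gamma(11, 1941/32)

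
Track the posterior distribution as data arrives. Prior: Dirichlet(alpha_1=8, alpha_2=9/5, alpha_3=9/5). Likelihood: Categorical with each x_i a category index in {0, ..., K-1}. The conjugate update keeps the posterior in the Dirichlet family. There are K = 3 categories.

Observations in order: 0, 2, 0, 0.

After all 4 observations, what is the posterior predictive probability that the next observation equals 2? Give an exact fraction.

7/39

obs 1: x=0 → posterior Dirichlet(9, 9/5, 9/5)
obs 2: x=2 → posterior Dirichlet(9, 9/5, 14/5)
obs 3: x=0 → posterior Dirichlet(10, 9/5, 14/5)
obs 4: x=0 → posterior Dirichlet(11, 9/5, 14/5)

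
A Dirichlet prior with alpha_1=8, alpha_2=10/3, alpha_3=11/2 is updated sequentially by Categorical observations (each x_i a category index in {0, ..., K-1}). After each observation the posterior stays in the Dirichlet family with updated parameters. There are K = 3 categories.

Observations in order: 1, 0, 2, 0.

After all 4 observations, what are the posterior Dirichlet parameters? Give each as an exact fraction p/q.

obs 1: x=1 → posterior Dirichlet(8, 13/3, 11/2)
obs 2: x=0 → posterior Dirichlet(9, 13/3, 11/2)
obs 3: x=2 → posterior Dirichlet(9, 13/3, 13/2)
obs 4: x=0 → posterior Dirichlet(10, 13/3, 13/2)

alpha_1=10, alpha_2=13/3, alpha_3=13/2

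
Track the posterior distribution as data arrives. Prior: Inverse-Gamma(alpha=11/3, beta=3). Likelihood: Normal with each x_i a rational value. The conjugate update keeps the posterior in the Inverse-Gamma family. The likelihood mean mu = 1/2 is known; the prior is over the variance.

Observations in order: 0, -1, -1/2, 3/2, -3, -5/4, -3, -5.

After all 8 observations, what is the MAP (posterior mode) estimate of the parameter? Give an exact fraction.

3279/832

obs 1: x=0 → posterior Inverse-Gamma(25/6, 25/8)
obs 2: x=-1 → posterior Inverse-Gamma(14/3, 17/4)
obs 3: x=-1/2 → posterior Inverse-Gamma(31/6, 19/4)
obs 4: x=3/2 → posterior Inverse-Gamma(17/3, 21/4)
obs 5: x=-3 → posterior Inverse-Gamma(37/6, 91/8)
obs 6: x=-5/4 → posterior Inverse-Gamma(20/3, 413/32)
obs 7: x=-3 → posterior Inverse-Gamma(43/6, 609/32)
obs 8: x=-5 → posterior Inverse-Gamma(23/3, 1093/32)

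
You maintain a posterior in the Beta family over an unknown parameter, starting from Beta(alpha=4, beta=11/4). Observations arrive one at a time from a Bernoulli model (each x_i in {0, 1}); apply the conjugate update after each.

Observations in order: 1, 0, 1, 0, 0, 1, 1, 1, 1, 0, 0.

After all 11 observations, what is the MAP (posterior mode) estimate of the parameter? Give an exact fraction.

4/7

obs 1: x=1 → posterior Beta(5, 11/4)
obs 2: x=0 → posterior Beta(5, 15/4)
obs 3: x=1 → posterior Beta(6, 15/4)
obs 4: x=0 → posterior Beta(6, 19/4)
obs 5: x=0 → posterior Beta(6, 23/4)
obs 6: x=1 → posterior Beta(7, 23/4)
obs 7: x=1 → posterior Beta(8, 23/4)
obs 8: x=1 → posterior Beta(9, 23/4)
obs 9: x=1 → posterior Beta(10, 23/4)
obs 10: x=0 → posterior Beta(10, 27/4)
obs 11: x=0 → posterior Beta(10, 31/4)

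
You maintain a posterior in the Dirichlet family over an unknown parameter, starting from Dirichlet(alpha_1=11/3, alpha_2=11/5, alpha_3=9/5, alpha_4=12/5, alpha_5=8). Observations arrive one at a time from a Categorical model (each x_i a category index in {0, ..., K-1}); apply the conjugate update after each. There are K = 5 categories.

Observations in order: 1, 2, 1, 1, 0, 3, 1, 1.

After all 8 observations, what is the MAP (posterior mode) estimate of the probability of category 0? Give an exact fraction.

obs 1: x=1 → posterior Dirichlet(11/3, 16/5, 9/5, 12/5, 8)
obs 2: x=2 → posterior Dirichlet(11/3, 16/5, 14/5, 12/5, 8)
obs 3: x=1 → posterior Dirichlet(11/3, 21/5, 14/5, 12/5, 8)
obs 4: x=1 → posterior Dirichlet(11/3, 26/5, 14/5, 12/5, 8)
obs 5: x=0 → posterior Dirichlet(14/3, 26/5, 14/5, 12/5, 8)
obs 6: x=3 → posterior Dirichlet(14/3, 26/5, 14/5, 17/5, 8)
obs 7: x=1 → posterior Dirichlet(14/3, 31/5, 14/5, 17/5, 8)
obs 8: x=1 → posterior Dirichlet(14/3, 36/5, 14/5, 17/5, 8)

55/316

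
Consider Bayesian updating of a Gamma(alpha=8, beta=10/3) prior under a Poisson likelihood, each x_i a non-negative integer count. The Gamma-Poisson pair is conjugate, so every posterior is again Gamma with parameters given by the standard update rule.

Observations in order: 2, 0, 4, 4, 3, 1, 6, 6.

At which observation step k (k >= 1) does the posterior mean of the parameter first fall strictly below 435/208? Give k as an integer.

obs 1: x=2 → posterior Gamma(10, 13/3)
obs 2: x=0 → posterior Gamma(10, 16/3)
obs 3: x=4 → posterior Gamma(14, 19/3)
obs 4: x=4 → posterior Gamma(18, 22/3)
obs 5: x=3 → posterior Gamma(21, 25/3)
obs 6: x=1 → posterior Gamma(22, 28/3)
obs 7: x=6 → posterior Gamma(28, 31/3)
obs 8: x=6 → posterior Gamma(34, 34/3)

k = 2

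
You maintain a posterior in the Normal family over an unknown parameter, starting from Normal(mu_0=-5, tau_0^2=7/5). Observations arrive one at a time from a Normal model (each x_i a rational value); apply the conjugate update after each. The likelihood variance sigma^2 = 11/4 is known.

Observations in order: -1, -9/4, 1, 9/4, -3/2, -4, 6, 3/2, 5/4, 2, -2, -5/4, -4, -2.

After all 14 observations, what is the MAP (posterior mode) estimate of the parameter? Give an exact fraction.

-129/149

obs 1: x=-1 → posterior Normal(-303/83, 77/83)
obs 2: x=-9/4 → posterior Normal(-122/37, 77/111)
obs 3: x=1 → posterior Normal(-338/139, 77/139)
obs 4: x=9/4 → posterior Normal(-275/167, 77/167)
obs 5: x=-3/2 → posterior Normal(-317/195, 77/195)
obs 6: x=-4 → posterior Normal(-429/223, 77/223)
obs 7: x=6 → posterior Normal(-261/251, 77/251)
obs 8: x=3/2 → posterior Normal(-73/93, 77/279)
obs 9: x=5/4 → posterior Normal(-184/307, 77/307)
obs 10: x=2 → posterior Normal(-128/335, 77/335)
obs 11: x=-2 → posterior Normal(-184/363, 7/33)
obs 12: x=-5/4 → posterior Normal(-219/391, 77/391)
obs 13: x=-4 → posterior Normal(-331/419, 77/419)
obs 14: x=-2 → posterior Normal(-129/149, 77/447)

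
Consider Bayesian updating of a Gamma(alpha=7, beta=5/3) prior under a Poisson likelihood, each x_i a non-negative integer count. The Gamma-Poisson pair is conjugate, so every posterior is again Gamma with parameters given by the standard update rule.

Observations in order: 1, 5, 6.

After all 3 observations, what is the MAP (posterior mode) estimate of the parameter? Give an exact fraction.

obs 1: x=1 → posterior Gamma(8, 8/3)
obs 2: x=5 → posterior Gamma(13, 11/3)
obs 3: x=6 → posterior Gamma(19, 14/3)

27/7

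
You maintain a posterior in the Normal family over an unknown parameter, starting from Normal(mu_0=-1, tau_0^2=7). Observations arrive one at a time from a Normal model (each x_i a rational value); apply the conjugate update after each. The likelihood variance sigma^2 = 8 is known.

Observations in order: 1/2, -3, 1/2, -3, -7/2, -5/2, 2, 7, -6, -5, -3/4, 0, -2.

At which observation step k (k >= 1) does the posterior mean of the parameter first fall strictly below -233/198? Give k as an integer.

k = 4

obs 1: x=1/2 → posterior Normal(-3/10, 56/15)
obs 2: x=-3 → posterior Normal(-51/44, 28/11)
obs 3: x=1/2 → posterior Normal(-22/29, 56/29)
obs 4: x=-3 → posterior Normal(-43/36, 14/9)
obs 5: x=-7/2 → posterior Normal(-135/86, 56/43)
obs 6: x=-5/2 → posterior Normal(-17/10, 28/25)
obs 7: x=2 → posterior Normal(-71/57, 56/57)
obs 8: x=7 → posterior Normal(-11/32, 7/8)
obs 9: x=-6 → posterior Normal(-64/71, 56/71)
obs 10: x=-5 → posterior Normal(-33/26, 28/39)
obs 11: x=-3/4 → posterior Normal(-417/340, 56/85)
obs 12: x=0 → posterior Normal(-417/368, 14/23)
obs 13: x=-2 → posterior Normal(-43/36, 56/99)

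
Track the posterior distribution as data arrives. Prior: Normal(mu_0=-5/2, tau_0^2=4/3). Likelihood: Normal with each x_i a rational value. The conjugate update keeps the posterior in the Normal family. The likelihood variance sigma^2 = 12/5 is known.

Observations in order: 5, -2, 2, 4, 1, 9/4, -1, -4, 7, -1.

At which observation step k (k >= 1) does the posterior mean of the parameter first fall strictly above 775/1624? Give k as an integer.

k = 4

obs 1: x=5 → posterior Normal(5/28, 6/7)
obs 2: x=-2 → posterior Normal(-15/38, 12/19)
obs 3: x=2 → posterior Normal(5/48, 1/2)
obs 4: x=4 → posterior Normal(45/58, 12/29)
obs 5: x=1 → posterior Normal(55/68, 6/17)
obs 6: x=9/4 → posterior Normal(155/156, 4/13)
obs 7: x=-1 → posterior Normal(135/176, 3/11)
obs 8: x=-4 → posterior Normal(55/196, 12/49)
obs 9: x=7 → posterior Normal(65/72, 2/9)
obs 10: x=-1 → posterior Normal(175/236, 12/59)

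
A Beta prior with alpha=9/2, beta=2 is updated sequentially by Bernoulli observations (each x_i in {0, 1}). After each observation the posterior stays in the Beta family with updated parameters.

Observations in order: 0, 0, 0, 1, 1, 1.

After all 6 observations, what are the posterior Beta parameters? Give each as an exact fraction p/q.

alpha=15/2, beta=5

obs 1: x=0 → posterior Beta(9/2, 3)
obs 2: x=0 → posterior Beta(9/2, 4)
obs 3: x=0 → posterior Beta(9/2, 5)
obs 4: x=1 → posterior Beta(11/2, 5)
obs 5: x=1 → posterior Beta(13/2, 5)
obs 6: x=1 → posterior Beta(15/2, 5)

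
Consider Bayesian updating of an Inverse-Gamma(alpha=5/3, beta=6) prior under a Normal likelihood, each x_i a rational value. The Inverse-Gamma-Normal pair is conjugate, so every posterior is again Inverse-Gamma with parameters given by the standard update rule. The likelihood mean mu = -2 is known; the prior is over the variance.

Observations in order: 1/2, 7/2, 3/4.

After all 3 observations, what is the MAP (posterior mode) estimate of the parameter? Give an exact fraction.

2691/400

obs 1: x=1/2 → posterior Inverse-Gamma(13/6, 73/8)
obs 2: x=7/2 → posterior Inverse-Gamma(8/3, 97/4)
obs 3: x=3/4 → posterior Inverse-Gamma(19/6, 897/32)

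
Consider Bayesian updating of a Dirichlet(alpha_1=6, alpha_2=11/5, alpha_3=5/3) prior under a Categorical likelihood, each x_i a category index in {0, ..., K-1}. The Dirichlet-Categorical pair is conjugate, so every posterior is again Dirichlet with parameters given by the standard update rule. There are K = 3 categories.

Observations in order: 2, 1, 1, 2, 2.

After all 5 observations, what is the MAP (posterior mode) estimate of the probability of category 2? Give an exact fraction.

obs 1: x=2 → posterior Dirichlet(6, 11/5, 8/3)
obs 2: x=1 → posterior Dirichlet(6, 16/5, 8/3)
obs 3: x=1 → posterior Dirichlet(6, 21/5, 8/3)
obs 4: x=2 → posterior Dirichlet(6, 21/5, 11/3)
obs 5: x=2 → posterior Dirichlet(6, 21/5, 14/3)

55/178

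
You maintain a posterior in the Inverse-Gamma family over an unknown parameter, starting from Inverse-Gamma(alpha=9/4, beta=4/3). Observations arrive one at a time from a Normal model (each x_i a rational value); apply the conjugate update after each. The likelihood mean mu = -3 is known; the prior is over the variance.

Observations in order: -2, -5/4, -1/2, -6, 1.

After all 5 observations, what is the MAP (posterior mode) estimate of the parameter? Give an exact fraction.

1823/552

obs 1: x=-2 → posterior Inverse-Gamma(11/4, 11/6)
obs 2: x=-5/4 → posterior Inverse-Gamma(13/4, 323/96)
obs 3: x=-1/2 → posterior Inverse-Gamma(15/4, 623/96)
obs 4: x=-6 → posterior Inverse-Gamma(17/4, 1055/96)
obs 5: x=1 → posterior Inverse-Gamma(19/4, 1823/96)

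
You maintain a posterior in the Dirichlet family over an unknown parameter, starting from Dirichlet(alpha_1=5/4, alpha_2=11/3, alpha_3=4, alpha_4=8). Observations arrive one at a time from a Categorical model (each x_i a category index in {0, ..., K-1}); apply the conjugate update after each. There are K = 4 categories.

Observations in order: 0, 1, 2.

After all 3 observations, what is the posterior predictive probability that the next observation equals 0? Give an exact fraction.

obs 1: x=0 → posterior Dirichlet(9/4, 11/3, 4, 8)
obs 2: x=1 → posterior Dirichlet(9/4, 14/3, 4, 8)
obs 3: x=2 → posterior Dirichlet(9/4, 14/3, 5, 8)

27/239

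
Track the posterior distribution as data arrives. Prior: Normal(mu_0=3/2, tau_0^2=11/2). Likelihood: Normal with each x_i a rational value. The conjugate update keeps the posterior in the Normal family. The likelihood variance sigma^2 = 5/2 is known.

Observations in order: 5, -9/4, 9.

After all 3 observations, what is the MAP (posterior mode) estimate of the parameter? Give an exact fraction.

547/152

obs 1: x=5 → posterior Normal(125/32, 55/32)
obs 2: x=-9/4 → posterior Normal(151/108, 55/54)
obs 3: x=9 → posterior Normal(547/152, 55/76)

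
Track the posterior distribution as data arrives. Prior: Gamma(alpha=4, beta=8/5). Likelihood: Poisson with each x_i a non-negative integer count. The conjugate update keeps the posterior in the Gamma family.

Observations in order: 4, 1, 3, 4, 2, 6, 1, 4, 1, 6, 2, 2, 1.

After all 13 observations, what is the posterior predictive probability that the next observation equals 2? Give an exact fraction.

obs 1: x=4 → posterior Gamma(8, 13/5)
obs 2: x=1 → posterior Gamma(9, 18/5)
obs 3: x=3 → posterior Gamma(12, 23/5)
obs 4: x=4 → posterior Gamma(16, 28/5)
obs 5: x=2 → posterior Gamma(18, 33/5)
obs 6: x=6 → posterior Gamma(24, 38/5)
obs 7: x=1 → posterior Gamma(25, 43/5)
obs 8: x=4 → posterior Gamma(29, 48/5)
obs 9: x=1 → posterior Gamma(30, 53/5)
obs 10: x=6 → posterior Gamma(36, 58/5)
obs 11: x=2 → posterior Gamma(38, 63/5)
obs 12: x=2 → posterior Gamma(40, 68/5)
obs 13: x=1 → posterior Gamma(41, 73/5)

178673099099339111137772912893374192992236403520026297931832993384919291358883775/763741976820107686303643094199057552599276400253753215856901672463795301734416384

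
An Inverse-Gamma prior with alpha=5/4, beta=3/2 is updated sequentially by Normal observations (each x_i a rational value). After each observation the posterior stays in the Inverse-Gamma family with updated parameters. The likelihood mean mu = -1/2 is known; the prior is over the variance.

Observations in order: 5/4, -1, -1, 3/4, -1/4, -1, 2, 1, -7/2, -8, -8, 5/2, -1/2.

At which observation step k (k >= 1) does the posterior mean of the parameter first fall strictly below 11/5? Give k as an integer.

obs 1: x=5/4 → posterior Inverse-Gamma(7/4, 97/32)
obs 2: x=-1 → posterior Inverse-Gamma(9/4, 101/32)
obs 3: x=-1 → posterior Inverse-Gamma(11/4, 105/32)
obs 4: x=3/4 → posterior Inverse-Gamma(13/4, 65/16)
obs 5: x=-1/4 → posterior Inverse-Gamma(15/4, 131/32)
obs 6: x=-1 → posterior Inverse-Gamma(17/4, 135/32)
obs 7: x=2 → posterior Inverse-Gamma(19/4, 235/32)
obs 8: x=1 → posterior Inverse-Gamma(21/4, 271/32)
obs 9: x=-7/2 → posterior Inverse-Gamma(23/4, 415/32)
obs 10: x=-8 → posterior Inverse-Gamma(25/4, 1315/32)
obs 11: x=-8 → posterior Inverse-Gamma(27/4, 2215/32)
obs 12: x=5/2 → posterior Inverse-Gamma(29/4, 2359/32)
obs 13: x=-1/2 → posterior Inverse-Gamma(31/4, 2359/32)

k = 3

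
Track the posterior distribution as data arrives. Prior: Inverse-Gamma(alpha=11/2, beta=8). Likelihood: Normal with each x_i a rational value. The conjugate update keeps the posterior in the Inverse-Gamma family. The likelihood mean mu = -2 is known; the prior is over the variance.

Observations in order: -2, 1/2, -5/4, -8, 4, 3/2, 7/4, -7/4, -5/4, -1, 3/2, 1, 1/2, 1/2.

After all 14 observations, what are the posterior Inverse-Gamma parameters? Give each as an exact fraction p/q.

alpha=25/2, beta=313/4

obs 1: x=-2 → posterior Inverse-Gamma(6, 8)
obs 2: x=1/2 → posterior Inverse-Gamma(13/2, 89/8)
obs 3: x=-5/4 → posterior Inverse-Gamma(7, 365/32)
obs 4: x=-8 → posterior Inverse-Gamma(15/2, 941/32)
obs 5: x=4 → posterior Inverse-Gamma(8, 1517/32)
obs 6: x=3/2 → posterior Inverse-Gamma(17/2, 1713/32)
obs 7: x=7/4 → posterior Inverse-Gamma(9, 969/16)
obs 8: x=-7/4 → posterior Inverse-Gamma(19/2, 1939/32)
obs 9: x=-5/4 → posterior Inverse-Gamma(10, 487/8)
obs 10: x=-1 → posterior Inverse-Gamma(21/2, 491/8)
obs 11: x=3/2 → posterior Inverse-Gamma(11, 135/2)
obs 12: x=1 → posterior Inverse-Gamma(23/2, 72)
obs 13: x=1/2 → posterior Inverse-Gamma(12, 601/8)
obs 14: x=1/2 → posterior Inverse-Gamma(25/2, 313/4)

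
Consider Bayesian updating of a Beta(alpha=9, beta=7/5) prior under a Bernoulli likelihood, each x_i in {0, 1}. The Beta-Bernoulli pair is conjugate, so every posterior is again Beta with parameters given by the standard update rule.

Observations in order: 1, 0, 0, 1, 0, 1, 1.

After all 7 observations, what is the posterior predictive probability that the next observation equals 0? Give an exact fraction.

22/87

obs 1: x=1 → posterior Beta(10, 7/5)
obs 2: x=0 → posterior Beta(10, 12/5)
obs 3: x=0 → posterior Beta(10, 17/5)
obs 4: x=1 → posterior Beta(11, 17/5)
obs 5: x=0 → posterior Beta(11, 22/5)
obs 6: x=1 → posterior Beta(12, 22/5)
obs 7: x=1 → posterior Beta(13, 22/5)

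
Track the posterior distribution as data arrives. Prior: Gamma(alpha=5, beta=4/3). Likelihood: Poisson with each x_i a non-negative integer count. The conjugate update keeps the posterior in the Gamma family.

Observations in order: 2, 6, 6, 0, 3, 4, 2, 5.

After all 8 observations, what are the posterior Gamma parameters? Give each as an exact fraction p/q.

alpha=33, beta=28/3

obs 1: x=2 → posterior Gamma(7, 7/3)
obs 2: x=6 → posterior Gamma(13, 10/3)
obs 3: x=6 → posterior Gamma(19, 13/3)
obs 4: x=0 → posterior Gamma(19, 16/3)
obs 5: x=3 → posterior Gamma(22, 19/3)
obs 6: x=4 → posterior Gamma(26, 22/3)
obs 7: x=2 → posterior Gamma(28, 25/3)
obs 8: x=5 → posterior Gamma(33, 28/3)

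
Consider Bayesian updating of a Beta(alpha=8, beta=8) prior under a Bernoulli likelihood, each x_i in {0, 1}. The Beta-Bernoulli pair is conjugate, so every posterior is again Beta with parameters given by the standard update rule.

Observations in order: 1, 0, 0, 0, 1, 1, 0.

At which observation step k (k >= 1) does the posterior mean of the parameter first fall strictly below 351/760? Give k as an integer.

k = 4

obs 1: x=1 → posterior Beta(9, 8)
obs 2: x=0 → posterior Beta(9, 9)
obs 3: x=0 → posterior Beta(9, 10)
obs 4: x=0 → posterior Beta(9, 11)
obs 5: x=1 → posterior Beta(10, 11)
obs 6: x=1 → posterior Beta(11, 11)
obs 7: x=0 → posterior Beta(11, 12)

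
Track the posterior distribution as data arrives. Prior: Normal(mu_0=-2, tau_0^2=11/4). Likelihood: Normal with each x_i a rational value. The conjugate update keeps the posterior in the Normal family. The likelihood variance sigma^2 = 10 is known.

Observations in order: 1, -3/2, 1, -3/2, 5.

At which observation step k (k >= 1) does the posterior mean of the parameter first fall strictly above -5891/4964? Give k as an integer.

obs 1: x=1 → posterior Normal(-23/17, 110/51)
obs 2: x=-3/2 → posterior Normal(-171/124, 55/31)
obs 3: x=1 → posterior Normal(-149/146, 110/73)
obs 4: x=-3/2 → posterior Normal(-13/12, 55/42)
obs 5: x=5 → posterior Normal(-36/95, 22/19)

k = 3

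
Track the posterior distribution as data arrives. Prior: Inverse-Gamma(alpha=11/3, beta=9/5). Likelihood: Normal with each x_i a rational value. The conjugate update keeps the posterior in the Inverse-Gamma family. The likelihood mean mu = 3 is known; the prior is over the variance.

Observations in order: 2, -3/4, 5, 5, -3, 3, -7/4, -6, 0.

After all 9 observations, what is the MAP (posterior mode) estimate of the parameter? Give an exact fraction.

obs 1: x=2 → posterior Inverse-Gamma(25/6, 23/10)
obs 2: x=-3/4 → posterior Inverse-Gamma(14/3, 1493/160)
obs 3: x=5 → posterior Inverse-Gamma(31/6, 1813/160)
obs 4: x=5 → posterior Inverse-Gamma(17/3, 2133/160)
obs 5: x=-3 → posterior Inverse-Gamma(37/6, 5013/160)
obs 6: x=3 → posterior Inverse-Gamma(20/3, 5013/160)
obs 7: x=-7/4 → posterior Inverse-Gamma(43/6, 3409/80)
obs 8: x=-6 → posterior Inverse-Gamma(23/3, 6649/80)
obs 9: x=0 → posterior Inverse-Gamma(49/6, 7009/80)

21027/2200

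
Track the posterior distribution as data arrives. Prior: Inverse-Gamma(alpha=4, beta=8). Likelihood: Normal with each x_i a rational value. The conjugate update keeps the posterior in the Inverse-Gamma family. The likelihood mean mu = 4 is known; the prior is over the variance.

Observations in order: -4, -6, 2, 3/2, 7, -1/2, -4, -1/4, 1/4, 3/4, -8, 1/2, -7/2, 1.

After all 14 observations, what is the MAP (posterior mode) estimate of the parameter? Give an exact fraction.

obs 1: x=-4 → posterior Inverse-Gamma(9/2, 40)
obs 2: x=-6 → posterior Inverse-Gamma(5, 90)
obs 3: x=2 → posterior Inverse-Gamma(11/2, 92)
obs 4: x=3/2 → posterior Inverse-Gamma(6, 761/8)
obs 5: x=7 → posterior Inverse-Gamma(13/2, 797/8)
obs 6: x=-1/2 → posterior Inverse-Gamma(7, 439/4)
obs 7: x=-4 → posterior Inverse-Gamma(15/2, 567/4)
obs 8: x=-1/4 → posterior Inverse-Gamma(8, 4825/32)
obs 9: x=1/4 → posterior Inverse-Gamma(17/2, 2525/16)
obs 10: x=3/4 → posterior Inverse-Gamma(9, 5219/32)
obs 11: x=-8 → posterior Inverse-Gamma(19/2, 7523/32)
obs 12: x=1/2 → posterior Inverse-Gamma(10, 7719/32)
obs 13: x=-7/2 → posterior Inverse-Gamma(21/2, 8619/32)
obs 14: x=1 → posterior Inverse-Gamma(11, 8763/32)

2921/128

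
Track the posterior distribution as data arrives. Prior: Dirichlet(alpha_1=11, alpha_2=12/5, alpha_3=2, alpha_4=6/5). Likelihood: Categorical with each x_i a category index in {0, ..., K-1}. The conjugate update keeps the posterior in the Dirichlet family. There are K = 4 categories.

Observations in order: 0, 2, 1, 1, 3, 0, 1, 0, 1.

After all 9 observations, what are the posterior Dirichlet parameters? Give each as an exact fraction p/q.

obs 1: x=0 → posterior Dirichlet(12, 12/5, 2, 6/5)
obs 2: x=2 → posterior Dirichlet(12, 12/5, 3, 6/5)
obs 3: x=1 → posterior Dirichlet(12, 17/5, 3, 6/5)
obs 4: x=1 → posterior Dirichlet(12, 22/5, 3, 6/5)
obs 5: x=3 → posterior Dirichlet(12, 22/5, 3, 11/5)
obs 6: x=0 → posterior Dirichlet(13, 22/5, 3, 11/5)
obs 7: x=1 → posterior Dirichlet(13, 27/5, 3, 11/5)
obs 8: x=0 → posterior Dirichlet(14, 27/5, 3, 11/5)
obs 9: x=1 → posterior Dirichlet(14, 32/5, 3, 11/5)

alpha_1=14, alpha_2=32/5, alpha_3=3, alpha_4=11/5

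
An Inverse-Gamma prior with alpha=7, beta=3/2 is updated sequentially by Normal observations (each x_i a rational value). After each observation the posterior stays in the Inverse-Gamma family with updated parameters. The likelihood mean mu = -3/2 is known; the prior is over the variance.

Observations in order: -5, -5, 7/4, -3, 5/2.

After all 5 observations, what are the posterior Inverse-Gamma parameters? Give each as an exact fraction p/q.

obs 1: x=-5 → posterior Inverse-Gamma(15/2, 61/8)
obs 2: x=-5 → posterior Inverse-Gamma(8, 55/4)
obs 3: x=7/4 → posterior Inverse-Gamma(17/2, 609/32)
obs 4: x=-3 → posterior Inverse-Gamma(9, 645/32)
obs 5: x=5/2 → posterior Inverse-Gamma(19/2, 901/32)

alpha=19/2, beta=901/32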